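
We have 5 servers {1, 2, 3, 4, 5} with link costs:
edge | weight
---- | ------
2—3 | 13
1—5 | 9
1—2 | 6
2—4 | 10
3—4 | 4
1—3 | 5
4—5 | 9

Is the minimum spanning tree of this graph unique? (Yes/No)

No

Kruskal's algorithm — process edges by increasing weight (ties by edge label):
3—4 (4): add. Components now {1} {2} {3,4} {5}
1—3 (5): add. Components now {1,3,4} {2} {5}
1—2 (6): add. Components now {1,2,3,4} {5}
1—5 (9): add. Components now {1,2,3,4,5}
Non-tree edge 4—5 has weight 9, equal to the heaviest edge on its tree cycle — swapping gives another MST of the same weight. Not unique.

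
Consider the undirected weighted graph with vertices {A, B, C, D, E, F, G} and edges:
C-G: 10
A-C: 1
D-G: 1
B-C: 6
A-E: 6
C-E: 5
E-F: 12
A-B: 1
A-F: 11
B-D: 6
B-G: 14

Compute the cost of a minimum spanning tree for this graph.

Sort edges by weight, then run Kruskal:
A-B (1): add. Components now {A,B} {C} {D} {E} {F} {G}
A-C (1): add. Components now {A,B,C} {D} {E} {F} {G}
D-G (1): add. Components now {A,B,C} {D,G} {E} {F}
C-E (5): add. Components now {A,B,C,E} {D,G} {F}
A-E (6): skip — A and E already connected.
B-C (6): skip — B and C already connected.
B-D (6): add. Components now {A,B,C,D,E,G} {F}
C-G (10): skip — C and G already connected.
A-F (11): add. Components now {A,B,C,D,E,F,G}
MST edges: A-B, A-C, D-G, C-E, B-D, A-F; total weight 1+1+1+5+6+11 = 25.

25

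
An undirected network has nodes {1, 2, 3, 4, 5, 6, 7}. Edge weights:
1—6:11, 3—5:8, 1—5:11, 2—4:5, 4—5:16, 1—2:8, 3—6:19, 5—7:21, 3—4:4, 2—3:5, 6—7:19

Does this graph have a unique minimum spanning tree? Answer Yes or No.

No

Sort edges by weight, then run Kruskal:
3—4 (4): add — endpoints in different components.
2—3 (5): add — endpoints in different components.
2—4 (5): skip — 2 and 4 already connected.
1—2 (8): add — endpoints in different components.
3—5 (8): add — endpoints in different components.
1—5 (11): skip — 1 and 5 already connected.
1—6 (11): add — endpoints in different components.
4—5 (16): skip — 4 and 5 already connected.
3—6 (19): skip — 3 and 6 already connected.
6—7 (19): add — endpoints in different components.
Non-tree edge 2—4 has weight 5, equal to the heaviest edge on its tree cycle — swapping gives another MST of the same weight. Not unique.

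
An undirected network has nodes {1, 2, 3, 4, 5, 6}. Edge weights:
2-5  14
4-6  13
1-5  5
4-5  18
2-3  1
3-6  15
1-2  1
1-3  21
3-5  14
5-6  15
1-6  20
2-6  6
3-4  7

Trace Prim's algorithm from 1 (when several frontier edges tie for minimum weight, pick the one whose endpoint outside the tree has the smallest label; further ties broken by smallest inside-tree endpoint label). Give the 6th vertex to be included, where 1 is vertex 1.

4

Grow the tree from 1 using Prim:
Step 1: frontier [1-2 1, 1-5 5, 1-6 20, 1-3 21] → take 1-2 (1); add 2.
Step 2: frontier [1-5 5, 1-6 20, 1-3 21, 2-3 1, 2-6 6, 2-5 14] → take 2-3 (1); add 3.
Step 3: frontier [1-5 5, 1-6 20, 2-6 6, 2-5 14, 3-4 7, 3-5 14, 3-6 15] → take 1-5 (5); add 5.
Step 4: frontier [1-6 20, 2-6 6, 3-4 7, 3-6 15, 5-6 15, 4-5 18] → take 2-6 (6); add 6.
Step 5: frontier [3-4 7, 4-5 18, 4-6 13] → take 3-4 (7); add 4.
Vertex order: 1, 2, 3, 5, 6, 4. The 6th vertex is 4.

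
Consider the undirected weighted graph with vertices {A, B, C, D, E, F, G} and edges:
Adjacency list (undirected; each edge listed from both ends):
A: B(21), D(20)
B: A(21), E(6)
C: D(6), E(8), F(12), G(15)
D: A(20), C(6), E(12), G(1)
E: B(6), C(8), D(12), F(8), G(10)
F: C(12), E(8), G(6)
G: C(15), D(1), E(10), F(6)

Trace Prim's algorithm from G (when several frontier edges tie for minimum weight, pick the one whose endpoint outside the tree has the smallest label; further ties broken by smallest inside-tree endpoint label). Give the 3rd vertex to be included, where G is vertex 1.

C

Prim's algorithm from G:
Step 1: frontier [D–G 1, F–G 6, E–G 10, C–G 15] → take D–G (1); add D.
Step 2: frontier [C–D 6, D–E 12, A–D 20, F–G 6, E–G 10, C–G 15] → take C–D (6); add C.
Step 3: frontier [C–E 8, C–F 12, D–E 12, A–D 20, F–G 6, E–G 10] → take F–G (6); add F.
Step 4: frontier [C–E 8, D–E 12, A–D 20, E–F 8, E–G 10] → take C–E (8); add E.
Step 5: frontier [A–D 20, B–E 6] → take B–E (6); add B.
Step 6: frontier [A–B 21, A–D 20] → take A–D (20); add A.
Vertex order: G, D, C, F, E, B, A. The 3rd vertex is C.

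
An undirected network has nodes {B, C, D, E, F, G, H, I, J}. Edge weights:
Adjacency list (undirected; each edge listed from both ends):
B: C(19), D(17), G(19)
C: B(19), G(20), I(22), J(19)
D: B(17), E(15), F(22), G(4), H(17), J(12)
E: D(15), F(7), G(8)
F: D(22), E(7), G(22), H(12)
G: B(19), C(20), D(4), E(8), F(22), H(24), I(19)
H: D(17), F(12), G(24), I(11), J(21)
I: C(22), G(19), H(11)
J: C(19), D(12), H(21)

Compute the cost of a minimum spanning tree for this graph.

Kruskal: consider edges lightest-first.
D G (4): add — endpoints in different components.
E F (7): add — endpoints in different components.
E G (8): add — endpoints in different components.
H I (11): add — endpoints in different components.
D J (12): add — endpoints in different components.
F H (12): add — endpoints in different components.
D E (15): skip — D and E already connected.
B D (17): add — endpoints in different components.
D H (17): skip — D and H already connected.
B C (19): add — endpoints in different components.
MST edges: D G, E F, E G, H I, D J, F H, B D, B C; total weight 4+7+8+11+12+12+17+19 = 90.

90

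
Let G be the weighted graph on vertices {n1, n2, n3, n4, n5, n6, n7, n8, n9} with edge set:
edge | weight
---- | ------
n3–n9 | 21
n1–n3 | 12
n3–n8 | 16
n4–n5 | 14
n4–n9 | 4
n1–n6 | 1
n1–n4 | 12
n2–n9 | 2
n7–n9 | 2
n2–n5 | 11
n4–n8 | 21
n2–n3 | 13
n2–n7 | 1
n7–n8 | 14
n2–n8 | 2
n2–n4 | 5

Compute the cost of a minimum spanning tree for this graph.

45

Sort edges by weight, then run Kruskal:
n1–n6 (1): add — endpoints in different components.
n2–n7 (1): add — endpoints in different components.
n2–n8 (2): add — endpoints in different components.
n2–n9 (2): add — endpoints in different components.
n7–n9 (2): skip — n7 and n9 already connected.
n4–n9 (4): add — endpoints in different components.
n2–n4 (5): skip — n2 and n4 already connected.
n2–n5 (11): add — endpoints in different components.
n1–n3 (12): add — endpoints in different components.
n1–n4 (12): add — endpoints in different components.
MST edges: n1–n6, n2–n7, n2–n8, n2–n9, n4–n9, n2–n5, n1–n3, n1–n4; total weight 1+1+2+2+4+11+12+12 = 45.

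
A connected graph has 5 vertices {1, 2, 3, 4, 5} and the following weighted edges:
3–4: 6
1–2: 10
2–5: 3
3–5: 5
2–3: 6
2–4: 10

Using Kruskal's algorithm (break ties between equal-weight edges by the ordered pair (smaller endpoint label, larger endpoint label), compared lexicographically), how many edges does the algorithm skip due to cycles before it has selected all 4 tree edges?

1

Kruskal's algorithm — process edges by increasing weight (ties by edge label):
2–5 (3): add. Components now {1} {2,5} {3} {4}
3–5 (5): add. Components now {1} {2,3,5} {4}
2–3 (6): skip — 2 and 3 already connected.
3–4 (6): add. Components now {1} {2,3,4,5}
1–2 (10): add. Components now {1,2,3,4,5}
Edges rejected before the tree was complete: 1.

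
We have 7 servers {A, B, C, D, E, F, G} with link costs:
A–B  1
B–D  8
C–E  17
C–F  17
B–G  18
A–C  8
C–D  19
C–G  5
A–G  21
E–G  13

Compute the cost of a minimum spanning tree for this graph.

Prim's algorithm from A:
Step 1: frontier [A–B 1, A–C 8, A–G 21] → take A–B (1); add B.
Step 2: frontier [A–C 8, A–G 21, B–D 8, B–G 18] → take A–C (8); add C.
Step 3: frontier [A–G 21, B–D 8, B–G 18, C–G 5, C–E 17, C–F 17, C–D 19] → take C–G (5); add G.
Step 4: frontier [B–D 8, C–E 17, C–F 17, C–D 19, E–G 13] → take B–D (8); add D.
Step 5: frontier [C–E 17, C–F 17, E–G 13] → take E–G (13); add E.
Step 6: frontier [C–F 17] → take C–F (17); add F.
MST edges: A–B, A–C, C–G, B–D, E–G, C–F; total weight 1+8+5+8+13+17 = 52.

52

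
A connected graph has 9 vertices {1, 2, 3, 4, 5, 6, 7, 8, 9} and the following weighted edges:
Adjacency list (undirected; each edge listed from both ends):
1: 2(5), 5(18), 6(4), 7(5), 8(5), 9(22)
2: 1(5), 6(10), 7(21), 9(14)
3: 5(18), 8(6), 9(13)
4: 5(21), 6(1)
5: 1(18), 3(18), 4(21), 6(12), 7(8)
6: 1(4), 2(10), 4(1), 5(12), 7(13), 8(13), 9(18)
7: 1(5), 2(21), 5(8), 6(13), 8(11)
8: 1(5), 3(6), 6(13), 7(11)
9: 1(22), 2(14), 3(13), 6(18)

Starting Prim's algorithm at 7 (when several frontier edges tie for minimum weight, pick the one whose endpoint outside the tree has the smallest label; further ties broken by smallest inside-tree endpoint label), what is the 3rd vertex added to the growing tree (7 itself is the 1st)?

Prim, starting at 7.
Step 1: cheapest edge leaving the tree is 1 7 (5); add 1.
Step 2: cheapest edge leaving the tree is 1 6 (4); add 6.
Step 3: cheapest edge leaving the tree is 4 6 (1); add 4.
Step 4: cheapest edge leaving the tree is 1 2 (5); add 2.
Step 5: cheapest edge leaving the tree is 1 8 (5); add 8.
Step 6: cheapest edge leaving the tree is 3 8 (6); add 3.
Step 7: cheapest edge leaving the tree is 5 7 (8); add 5.
Step 8: cheapest edge leaving the tree is 3 9 (13); add 9.
Vertex order: 7, 1, 6, 4, 2, 8, 3, 5, 9. The 3rd vertex is 6.

6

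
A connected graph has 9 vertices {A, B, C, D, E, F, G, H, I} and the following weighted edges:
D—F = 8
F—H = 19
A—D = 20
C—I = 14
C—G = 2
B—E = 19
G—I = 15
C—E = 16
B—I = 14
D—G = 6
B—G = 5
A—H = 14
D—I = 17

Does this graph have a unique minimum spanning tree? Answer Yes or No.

No

Kruskal's algorithm — process edges by increasing weight (ties by edge label):
C—G (2): add — endpoints in different components.
B—G (5): add — endpoints in different components.
D—G (6): add — endpoints in different components.
D—F (8): add — endpoints in different components.
A—H (14): add — endpoints in different components.
B—I (14): add — endpoints in different components.
C—I (14): skip — C and I already connected.
G—I (15): skip — G and I already connected.
C—E (16): add — endpoints in different components.
D—I (17): skip — D and I already connected.
B—E (19): skip — B and E already connected.
F—H (19): add — endpoints in different components.
Non-tree edge C—I has weight 14, equal to the heaviest edge on its tree cycle — swapping gives another MST of the same weight. Not unique.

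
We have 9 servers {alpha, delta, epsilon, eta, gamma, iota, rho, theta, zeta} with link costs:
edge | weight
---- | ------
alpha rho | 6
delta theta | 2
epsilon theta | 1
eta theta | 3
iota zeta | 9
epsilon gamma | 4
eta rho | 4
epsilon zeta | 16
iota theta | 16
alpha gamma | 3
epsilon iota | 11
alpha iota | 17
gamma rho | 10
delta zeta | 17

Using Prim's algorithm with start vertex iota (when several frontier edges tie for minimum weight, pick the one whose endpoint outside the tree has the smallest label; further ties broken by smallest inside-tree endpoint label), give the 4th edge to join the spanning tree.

Prim's algorithm from iota:
Step 1: cheapest edge leaving the tree is iota zeta (9); add zeta.
Step 2: cheapest edge leaving the tree is epsilon iota (11); add epsilon.
Step 3: cheapest edge leaving the tree is epsilon theta (1); add theta.
Step 4: cheapest edge leaving the tree is delta theta (2); add delta.
Step 5: cheapest edge leaving the tree is eta theta (3); add eta.
Step 6: cheapest edge leaving the tree is epsilon gamma (4); add gamma.
Step 7: cheapest edge leaving the tree is alpha gamma (3); add alpha.
Step 8: cheapest edge leaving the tree is eta rho (4); add rho.
The 4th edge added is delta theta.

delta-theta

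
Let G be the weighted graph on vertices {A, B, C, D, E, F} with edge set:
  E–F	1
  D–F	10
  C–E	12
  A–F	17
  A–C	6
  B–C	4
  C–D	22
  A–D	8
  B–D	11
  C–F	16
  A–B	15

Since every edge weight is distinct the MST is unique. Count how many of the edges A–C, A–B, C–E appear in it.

Kruskal: consider edges lightest-first.
E–F (1): add. Components now {A} {B} {C} {D} {E,F}
B–C (4): add. Components now {A} {B,C} {D} {E,F}
A–C (6): add. Components now {A,B,C} {D} {E,F}
A–D (8): add. Components now {A,B,C,D} {E,F}
D–F (10): add. Components now {A,B,C,D,E,F}
MST edge set: {E–F, B–C, A–C, A–D, D–F}.
Of the listed edges, {A–C} are in the MST → 1.

1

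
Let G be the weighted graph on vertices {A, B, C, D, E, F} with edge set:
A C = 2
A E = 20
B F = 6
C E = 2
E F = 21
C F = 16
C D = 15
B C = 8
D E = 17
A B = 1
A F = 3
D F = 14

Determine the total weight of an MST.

Sort edges by weight, then run Kruskal:
A B (1): add — endpoints in different components.
A C (2): add — endpoints in different components.
C E (2): add — endpoints in different components.
A F (3): add — endpoints in different components.
B F (6): skip — B and F already connected.
B C (8): skip — B and C already connected.
D F (14): add — endpoints in different components.
MST edges: A B, A C, C E, A F, D F; total weight 1+2+2+3+14 = 22.

22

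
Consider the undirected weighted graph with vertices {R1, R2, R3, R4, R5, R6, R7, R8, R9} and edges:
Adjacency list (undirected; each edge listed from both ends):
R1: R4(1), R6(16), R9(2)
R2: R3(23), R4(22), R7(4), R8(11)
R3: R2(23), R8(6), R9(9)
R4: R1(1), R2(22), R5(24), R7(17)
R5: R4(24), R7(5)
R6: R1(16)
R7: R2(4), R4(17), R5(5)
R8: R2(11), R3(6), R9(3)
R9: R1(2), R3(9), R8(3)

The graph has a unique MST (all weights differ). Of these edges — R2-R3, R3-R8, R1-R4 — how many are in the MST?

Kruskal's algorithm — process edges by increasing weight (ties by edge label):
R1-R4 (1): add — endpoints in different components.
R1-R9 (2): add — endpoints in different components.
R8-R9 (3): add — endpoints in different components.
R2-R7 (4): add — endpoints in different components.
R5-R7 (5): add — endpoints in different components.
R3-R8 (6): add — endpoints in different components.
R3-R9 (9): skip — R9 and R3 already connected.
R2-R8 (11): add — endpoints in different components.
R1-R6 (16): add — endpoints in different components.
MST edge set: {R1-R4, R1-R9, R8-R9, R2-R7, R5-R7, R3-R8, R2-R8, R1-R6}.
Of the listed edges, {R3-R8, R1-R4} are in the MST → 2.

2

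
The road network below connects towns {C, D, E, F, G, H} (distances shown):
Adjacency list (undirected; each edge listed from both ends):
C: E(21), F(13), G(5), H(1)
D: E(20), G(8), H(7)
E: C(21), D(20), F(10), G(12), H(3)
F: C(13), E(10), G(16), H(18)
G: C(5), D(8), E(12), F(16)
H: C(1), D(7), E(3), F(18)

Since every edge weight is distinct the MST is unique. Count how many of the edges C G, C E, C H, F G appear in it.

2

Kruskal's algorithm — process edges by increasing weight (ties by edge label):
C H (1): add — endpoints in different components.
E H (3): add — endpoints in different components.
C G (5): add — endpoints in different components.
D H (7): add — endpoints in different components.
D G (8): skip — D and G already connected.
E F (10): add — endpoints in different components.
MST edge set: {C H, E H, C G, D H, E F}.
Of the listed edges, {C G, C H} are in the MST → 2.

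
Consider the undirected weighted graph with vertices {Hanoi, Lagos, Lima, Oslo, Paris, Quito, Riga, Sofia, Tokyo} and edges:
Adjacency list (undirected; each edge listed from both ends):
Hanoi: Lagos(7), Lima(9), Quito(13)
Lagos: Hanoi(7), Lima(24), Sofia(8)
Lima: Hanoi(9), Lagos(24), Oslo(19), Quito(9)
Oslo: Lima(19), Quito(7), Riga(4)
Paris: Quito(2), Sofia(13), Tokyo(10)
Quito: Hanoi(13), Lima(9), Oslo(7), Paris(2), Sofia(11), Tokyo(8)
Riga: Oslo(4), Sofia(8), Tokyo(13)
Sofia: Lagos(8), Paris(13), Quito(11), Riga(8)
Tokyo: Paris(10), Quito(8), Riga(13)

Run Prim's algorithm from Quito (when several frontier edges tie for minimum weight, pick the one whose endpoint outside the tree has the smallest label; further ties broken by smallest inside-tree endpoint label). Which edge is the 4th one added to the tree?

Riga-Sofia

Grow the tree from Quito using Prim:
Step 1: cheapest edge leaving the tree is Paris-Quito (2); add Paris.
Step 2: cheapest edge leaving the tree is Oslo-Quito (7); add Oslo.
Step 3: cheapest edge leaving the tree is Oslo-Riga (4); add Riga.
Step 4: cheapest edge leaving the tree is Riga-Sofia (8); add Sofia.
Step 5: cheapest edge leaving the tree is Lagos-Sofia (8); add Lagos.
Step 6: cheapest edge leaving the tree is Hanoi-Lagos (7); add Hanoi.
Step 7: cheapest edge leaving the tree is Quito-Tokyo (8); add Tokyo.
Step 8: cheapest edge leaving the tree is Hanoi-Lima (9); add Lima.
The 4th edge added is Riga-Sofia.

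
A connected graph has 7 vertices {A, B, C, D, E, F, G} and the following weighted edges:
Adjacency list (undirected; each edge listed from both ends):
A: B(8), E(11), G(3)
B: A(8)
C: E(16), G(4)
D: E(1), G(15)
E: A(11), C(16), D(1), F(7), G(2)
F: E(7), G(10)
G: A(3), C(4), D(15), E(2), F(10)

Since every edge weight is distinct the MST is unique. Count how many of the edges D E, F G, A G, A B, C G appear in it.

4

Kruskal: consider edges lightest-first.
D E (1): add — endpoints in different components.
E G (2): add — endpoints in different components.
A G (3): add — endpoints in different components.
C G (4): add — endpoints in different components.
E F (7): add — endpoints in different components.
A B (8): add — endpoints in different components.
MST edge set: {D E, E G, A G, C G, E F, A B}.
Of the listed edges, {D E, A G, A B, C G} are in the MST → 4.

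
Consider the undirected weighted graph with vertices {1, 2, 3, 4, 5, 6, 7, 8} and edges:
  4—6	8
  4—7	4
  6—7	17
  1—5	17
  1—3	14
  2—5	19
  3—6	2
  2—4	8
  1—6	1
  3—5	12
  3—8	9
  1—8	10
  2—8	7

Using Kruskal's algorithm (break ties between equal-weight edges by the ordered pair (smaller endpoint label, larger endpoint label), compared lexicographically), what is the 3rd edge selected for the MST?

4-7

Sort edges by weight, then run Kruskal:
1—6 (1): add — endpoints in different components.
3—6 (2): add — endpoints in different components.
4—7 (4): add — endpoints in different components.
2—8 (7): add — endpoints in different components.
2—4 (8): add — endpoints in different components.
4—6 (8): add — endpoints in different components.
3—8 (9): skip — 3 and 8 already connected.
1—8 (10): skip — 1 and 8 already connected.
3—5 (12): add — endpoints in different components.
The 3rd edge added is 4—7.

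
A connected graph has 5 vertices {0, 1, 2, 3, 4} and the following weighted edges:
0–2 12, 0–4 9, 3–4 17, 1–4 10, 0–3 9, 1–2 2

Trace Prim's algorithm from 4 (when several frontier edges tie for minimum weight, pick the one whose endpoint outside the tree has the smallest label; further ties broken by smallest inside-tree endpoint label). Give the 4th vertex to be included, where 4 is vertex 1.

1

Prim, starting at 4.
Step 1: cheapest edge leaving the tree is 0–4 (9); add 0.
Step 2: cheapest edge leaving the tree is 0–3 (9); add 3.
Step 3: cheapest edge leaving the tree is 1–4 (10); add 1.
Step 4: cheapest edge leaving the tree is 1–2 (2); add 2.
Vertex order: 4, 0, 3, 1, 2. The 4th vertex is 1.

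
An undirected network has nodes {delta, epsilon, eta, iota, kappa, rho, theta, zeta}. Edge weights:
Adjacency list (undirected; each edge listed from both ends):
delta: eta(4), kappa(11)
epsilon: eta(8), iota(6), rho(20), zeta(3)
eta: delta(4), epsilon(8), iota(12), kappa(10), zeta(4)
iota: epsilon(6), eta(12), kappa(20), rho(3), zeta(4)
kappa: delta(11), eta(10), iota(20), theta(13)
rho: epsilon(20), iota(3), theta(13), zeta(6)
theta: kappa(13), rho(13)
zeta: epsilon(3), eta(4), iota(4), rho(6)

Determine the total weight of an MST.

41

Kruskal: consider edges lightest-first.
epsilon zeta (3): add — endpoints in different components.
iota rho (3): add — endpoints in different components.
delta eta (4): add — endpoints in different components.
eta zeta (4): add — endpoints in different components.
iota zeta (4): add — endpoints in different components.
epsilon iota (6): skip — iota and epsilon already connected.
rho zeta (6): skip — zeta and rho already connected.
epsilon eta (8): skip — epsilon and eta already connected.
eta kappa (10): add — endpoints in different components.
delta kappa (11): skip — kappa and delta already connected.
eta iota (12): skip — iota and eta already connected.
kappa theta (13): add — endpoints in different components.
MST edges: epsilon zeta, iota rho, delta eta, eta zeta, iota zeta, eta kappa, kappa theta; total weight 3+3+4+4+4+10+13 = 41.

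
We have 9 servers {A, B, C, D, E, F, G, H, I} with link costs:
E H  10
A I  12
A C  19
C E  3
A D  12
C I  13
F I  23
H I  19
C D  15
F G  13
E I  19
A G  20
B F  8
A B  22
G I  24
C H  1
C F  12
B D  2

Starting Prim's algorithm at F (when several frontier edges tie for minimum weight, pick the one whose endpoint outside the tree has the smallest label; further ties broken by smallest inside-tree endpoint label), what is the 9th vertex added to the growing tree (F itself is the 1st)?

Prim, starting at F.
Step 1: cheapest edge leaving the tree is B F (8); add B.
Step 2: cheapest edge leaving the tree is B D (2); add D.
Step 3: cheapest edge leaving the tree is A D (12); add A.
Step 4: cheapest edge leaving the tree is C F (12); add C.
Step 5: cheapest edge leaving the tree is C H (1); add H.
Step 6: cheapest edge leaving the tree is C E (3); add E.
Step 7: cheapest edge leaving the tree is A I (12); add I.
Step 8: cheapest edge leaving the tree is F G (13); add G.
Vertex order: F, B, D, A, C, H, E, I, G. The 9th vertex is G.

G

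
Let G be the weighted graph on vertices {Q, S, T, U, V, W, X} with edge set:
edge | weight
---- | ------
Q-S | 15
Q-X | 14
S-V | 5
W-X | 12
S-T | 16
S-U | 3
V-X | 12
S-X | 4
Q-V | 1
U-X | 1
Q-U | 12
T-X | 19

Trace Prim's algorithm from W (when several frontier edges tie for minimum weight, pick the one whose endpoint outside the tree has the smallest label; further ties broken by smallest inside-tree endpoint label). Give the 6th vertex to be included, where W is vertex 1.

Q

Prim, starting at W.
Step 1: frontier [W-X 12] → take W-X (12); add X.
Step 2: frontier [U-X 1, S-X 4, V-X 12, Q-X 14, T-X 19] → take U-X (1); add U.
Step 3: frontier [S-U 3, Q-U 12, S-X 4, V-X 12, Q-X 14, T-X 19] → take S-U (3); add S.
Step 4: frontier [S-V 5, Q-S 15, S-T 16, Q-U 12, V-X 12, Q-X 14, T-X 19] → take S-V (5); add V.
Step 5: frontier [Q-S 15, S-T 16, Q-U 12, Q-V 1, Q-X 14, T-X 19] → take Q-V (1); add Q.
Step 6: frontier [S-T 16, T-X 19] → take S-T (16); add T.
Vertex order: W, X, U, S, V, Q, T. The 6th vertex is Q.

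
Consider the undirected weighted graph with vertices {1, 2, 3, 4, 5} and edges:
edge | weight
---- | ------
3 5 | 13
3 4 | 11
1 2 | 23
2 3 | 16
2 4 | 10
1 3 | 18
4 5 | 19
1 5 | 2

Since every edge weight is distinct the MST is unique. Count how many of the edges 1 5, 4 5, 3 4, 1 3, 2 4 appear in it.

3

Sort edges by weight, then run Kruskal:
1 5 (2): add. Components now {1,5} {2} {3} {4}
2 4 (10): add. Components now {1,5} {2,4} {3}
3 4 (11): add. Components now {1,5} {2,3,4}
3 5 (13): add. Components now {1,2,3,4,5}
MST edge set: {1 5, 2 4, 3 4, 3 5}.
Of the listed edges, {1 5, 3 4, 2 4} are in the MST → 3.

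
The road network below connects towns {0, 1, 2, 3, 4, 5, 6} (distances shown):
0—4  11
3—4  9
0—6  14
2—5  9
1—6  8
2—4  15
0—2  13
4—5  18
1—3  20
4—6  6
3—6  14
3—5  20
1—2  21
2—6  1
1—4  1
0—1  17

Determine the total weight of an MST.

Prim, starting at 5.
Step 1: cheapest edge leaving the tree is 2—5 (9); add 2.
Step 2: cheapest edge leaving the tree is 2—6 (1); add 6.
Step 3: cheapest edge leaving the tree is 4—6 (6); add 4.
Step 4: cheapest edge leaving the tree is 1—4 (1); add 1.
Step 5: cheapest edge leaving the tree is 3—4 (9); add 3.
Step 6: cheapest edge leaving the tree is 0—4 (11); add 0.
MST edges: 2—5, 2—6, 4—6, 1—4, 3—4, 0—4; total weight 9+1+6+1+9+11 = 37.

37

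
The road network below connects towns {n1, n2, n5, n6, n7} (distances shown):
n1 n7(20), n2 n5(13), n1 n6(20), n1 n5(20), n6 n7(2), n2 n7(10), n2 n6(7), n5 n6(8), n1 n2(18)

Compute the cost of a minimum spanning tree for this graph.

Sort edges by weight, then run Kruskal:
n6 n7 (2): add — endpoints in different components.
n2 n6 (7): add — endpoints in different components.
n5 n6 (8): add — endpoints in different components.
n2 n7 (10): skip — n2 and n7 already connected.
n2 n5 (13): skip — n2 and n5 already connected.
n1 n2 (18): add — endpoints in different components.
MST edges: n6 n7, n2 n6, n5 n6, n1 n2; total weight 2+7+8+18 = 35.

35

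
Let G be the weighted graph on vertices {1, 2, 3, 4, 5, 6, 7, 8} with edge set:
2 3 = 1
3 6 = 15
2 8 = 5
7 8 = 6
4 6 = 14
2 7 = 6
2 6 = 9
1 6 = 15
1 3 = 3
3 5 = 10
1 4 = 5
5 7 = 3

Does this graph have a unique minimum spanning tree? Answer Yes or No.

Kruskal: consider edges lightest-first.
2 3 (1): add — endpoints in different components.
1 3 (3): add — endpoints in different components.
5 7 (3): add — endpoints in different components.
1 4 (5): add — endpoints in different components.
2 8 (5): add — endpoints in different components.
2 7 (6): add — endpoints in different components.
7 8 (6): skip — 7 and 8 already connected.
2 6 (9): add — endpoints in different components.
Non-tree edge 7 8 has weight 6, equal to the heaviest edge on its tree cycle — swapping gives another MST of the same weight. Not unique.

No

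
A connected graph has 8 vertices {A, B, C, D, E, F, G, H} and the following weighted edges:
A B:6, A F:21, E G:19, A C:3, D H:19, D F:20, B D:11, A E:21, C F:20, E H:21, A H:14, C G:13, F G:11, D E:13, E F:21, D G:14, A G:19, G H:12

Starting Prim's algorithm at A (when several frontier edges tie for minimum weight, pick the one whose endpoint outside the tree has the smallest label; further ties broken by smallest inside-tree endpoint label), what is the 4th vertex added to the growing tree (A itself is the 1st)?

D

Prim's algorithm from A:
Step 1: cheapest edge leaving the tree is A C (3); add C.
Step 2: cheapest edge leaving the tree is A B (6); add B.
Step 3: cheapest edge leaving the tree is B D (11); add D.
Step 4: cheapest edge leaving the tree is D E (13); add E.
Step 5: cheapest edge leaving the tree is C G (13); add G.
Step 6: cheapest edge leaving the tree is F G (11); add F.
Step 7: cheapest edge leaving the tree is G H (12); add H.
Vertex order: A, C, B, D, E, G, F, H. The 4th vertex is D.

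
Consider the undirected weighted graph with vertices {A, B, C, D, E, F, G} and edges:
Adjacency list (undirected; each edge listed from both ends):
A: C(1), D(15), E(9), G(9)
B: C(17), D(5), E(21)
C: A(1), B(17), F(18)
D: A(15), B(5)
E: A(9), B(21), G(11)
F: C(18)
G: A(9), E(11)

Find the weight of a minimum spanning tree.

Kruskal's algorithm — process edges by increasing weight (ties by edge label):
A–C (1): add — endpoints in different components.
B–D (5): add — endpoints in different components.
A–E (9): add — endpoints in different components.
A–G (9): add — endpoints in different components.
E–G (11): skip — E and G already connected.
A–D (15): add — endpoints in different components.
B–C (17): skip — B and C already connected.
C–F (18): add — endpoints in different components.
MST edges: A–C, B–D, A–E, A–G, A–D, C–F; total weight 1+5+9+9+15+18 = 57.

57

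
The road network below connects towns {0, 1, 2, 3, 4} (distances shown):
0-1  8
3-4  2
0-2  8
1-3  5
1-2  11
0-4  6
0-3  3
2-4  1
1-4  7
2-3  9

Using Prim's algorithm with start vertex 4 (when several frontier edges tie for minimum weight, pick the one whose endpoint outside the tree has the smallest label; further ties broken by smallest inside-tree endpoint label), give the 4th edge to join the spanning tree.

Prim's algorithm from 4:
Step 1: frontier [2-4 1, 3-4 2, 0-4 6, 1-4 7] → take 2-4 (1); add 2.
Step 2: frontier [0-2 8, 2-3 9, 1-2 11, 3-4 2, 0-4 6, 1-4 7] → take 3-4 (2); add 3.
Step 3: frontier [0-2 8, 1-2 11, 0-3 3, 1-3 5, 0-4 6, 1-4 7] → take 0-3 (3); add 0.
Step 4: frontier [0-1 8, 1-2 11, 1-3 5, 1-4 7] → take 1-3 (5); add 1.
The 4th edge added is 1-3.

1-3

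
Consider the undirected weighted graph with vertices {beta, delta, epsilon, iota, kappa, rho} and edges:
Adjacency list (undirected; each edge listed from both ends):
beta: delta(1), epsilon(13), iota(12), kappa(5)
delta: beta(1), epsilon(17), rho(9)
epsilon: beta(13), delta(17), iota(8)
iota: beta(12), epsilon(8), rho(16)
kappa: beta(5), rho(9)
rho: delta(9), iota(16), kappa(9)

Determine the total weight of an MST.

Prim's algorithm from iota:
Step 1: cheapest edge leaving the tree is epsilon-iota (8); add epsilon.
Step 2: cheapest edge leaving the tree is beta-iota (12); add beta.
Step 3: cheapest edge leaving the tree is beta-delta (1); add delta.
Step 4: cheapest edge leaving the tree is beta-kappa (5); add kappa.
Step 5: cheapest edge leaving the tree is delta-rho (9); add rho.
MST edges: epsilon-iota, beta-iota, beta-delta, beta-kappa, delta-rho; total weight 8+12+1+5+9 = 35.

35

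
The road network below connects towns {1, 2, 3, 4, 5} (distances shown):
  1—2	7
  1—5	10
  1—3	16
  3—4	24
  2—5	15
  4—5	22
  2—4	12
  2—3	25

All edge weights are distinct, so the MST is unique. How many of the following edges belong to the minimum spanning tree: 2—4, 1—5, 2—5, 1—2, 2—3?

3

Kruskal: consider edges lightest-first.
1—2 (7): add — endpoints in different components.
1—5 (10): add — endpoints in different components.
2—4 (12): add — endpoints in different components.
2—5 (15): skip — 2 and 5 already connected.
1—3 (16): add — endpoints in different components.
MST edge set: {1—2, 1—5, 2—4, 1—3}.
Of the listed edges, {2—4, 1—5, 1—2} are in the MST → 3.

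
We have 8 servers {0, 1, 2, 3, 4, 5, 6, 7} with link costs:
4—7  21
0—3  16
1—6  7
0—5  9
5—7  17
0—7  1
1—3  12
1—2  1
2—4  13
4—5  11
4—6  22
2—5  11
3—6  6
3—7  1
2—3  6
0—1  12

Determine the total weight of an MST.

35

Prim, starting at 7.
Step 1: cheapest edge leaving the tree is 0—7 (1); add 0.
Step 2: cheapest edge leaving the tree is 3—7 (1); add 3.
Step 3: cheapest edge leaving the tree is 2—3 (6); add 2.
Step 4: cheapest edge leaving the tree is 1—2 (1); add 1.
Step 5: cheapest edge leaving the tree is 3—6 (6); add 6.
Step 6: cheapest edge leaving the tree is 0—5 (9); add 5.
Step 7: cheapest edge leaving the tree is 4—5 (11); add 4.
MST edges: 0—7, 3—7, 2—3, 1—2, 3—6, 0—5, 4—5; total weight 1+1+6+1+6+9+11 = 35.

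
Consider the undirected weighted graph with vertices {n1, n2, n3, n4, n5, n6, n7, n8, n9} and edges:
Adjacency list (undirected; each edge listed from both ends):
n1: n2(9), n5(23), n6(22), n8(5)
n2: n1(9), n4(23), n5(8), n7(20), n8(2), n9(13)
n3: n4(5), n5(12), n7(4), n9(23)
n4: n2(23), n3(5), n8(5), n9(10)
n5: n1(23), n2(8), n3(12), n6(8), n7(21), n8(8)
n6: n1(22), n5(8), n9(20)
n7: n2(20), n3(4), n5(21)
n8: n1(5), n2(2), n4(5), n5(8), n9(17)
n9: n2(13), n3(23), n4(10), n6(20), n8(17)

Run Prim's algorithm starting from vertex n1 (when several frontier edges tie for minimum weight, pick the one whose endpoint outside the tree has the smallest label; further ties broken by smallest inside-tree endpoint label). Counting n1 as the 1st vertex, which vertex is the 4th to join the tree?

Prim, starting at n1.
Step 1: cheapest edge leaving the tree is n1–n8 (5); add n8.
Step 2: cheapest edge leaving the tree is n2–n8 (2); add n2.
Step 3: cheapest edge leaving the tree is n4–n8 (5); add n4.
Step 4: cheapest edge leaving the tree is n3–n4 (5); add n3.
Step 5: cheapest edge leaving the tree is n3–n7 (4); add n7.
Step 6: cheapest edge leaving the tree is n2–n5 (8); add n5.
Step 7: cheapest edge leaving the tree is n5–n6 (8); add n6.
Step 8: cheapest edge leaving the tree is n4–n9 (10); add n9.
Vertex order: n1, n8, n2, n4, n3, n7, n5, n6, n9. The 4th vertex is n4.

n4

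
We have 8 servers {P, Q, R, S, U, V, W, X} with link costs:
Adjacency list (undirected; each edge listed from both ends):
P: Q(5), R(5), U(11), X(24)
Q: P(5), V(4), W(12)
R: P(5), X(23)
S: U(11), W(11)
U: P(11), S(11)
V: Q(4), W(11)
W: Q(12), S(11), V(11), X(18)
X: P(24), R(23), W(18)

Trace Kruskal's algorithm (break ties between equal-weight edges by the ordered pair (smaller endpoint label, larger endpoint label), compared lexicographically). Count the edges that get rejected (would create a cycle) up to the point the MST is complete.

Kruskal's algorithm — process edges by increasing weight (ties by edge label):
Q-V (4): add — endpoints in different components.
P-Q (5): add — endpoints in different components.
P-R (5): add — endpoints in different components.
P-U (11): add — endpoints in different components.
S-U (11): add — endpoints in different components.
S-W (11): add — endpoints in different components.
V-W (11): skip — V and W already connected.
Q-W (12): skip — Q and W already connected.
W-X (18): add — endpoints in different components.
Edges rejected before the tree was complete: 2.

2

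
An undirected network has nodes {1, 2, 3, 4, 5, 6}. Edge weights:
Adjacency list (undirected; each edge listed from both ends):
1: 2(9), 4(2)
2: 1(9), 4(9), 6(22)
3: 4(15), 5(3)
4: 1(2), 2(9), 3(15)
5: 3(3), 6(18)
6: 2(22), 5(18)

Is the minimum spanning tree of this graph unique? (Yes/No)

No

Kruskal's algorithm — process edges by increasing weight (ties by edge label):
1—4 (2): add. Components now {1,4} {2} {3} {5} {6}
3—5 (3): add. Components now {1,4} {2} {3,5} {6}
1—2 (9): add. Components now {1,2,4} {3,5} {6}
2—4 (9): skip — 2 and 4 already connected.
3—4 (15): add. Components now {1,2,3,4,5} {6}
5—6 (18): add. Components now {1,2,3,4,5,6}
Non-tree edge 2—4 has weight 9, equal to the heaviest edge on its tree cycle — swapping gives another MST of the same weight. Not unique.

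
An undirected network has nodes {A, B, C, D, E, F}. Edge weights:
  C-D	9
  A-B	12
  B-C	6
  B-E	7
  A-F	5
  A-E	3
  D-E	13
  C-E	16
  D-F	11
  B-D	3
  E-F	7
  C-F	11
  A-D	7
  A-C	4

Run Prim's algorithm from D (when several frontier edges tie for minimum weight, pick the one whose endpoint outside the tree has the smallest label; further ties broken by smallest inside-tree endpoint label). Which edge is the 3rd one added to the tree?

A-C

Grow the tree from D using Prim:
Step 1: cheapest edge leaving the tree is B-D (3); add B.
Step 2: cheapest edge leaving the tree is B-C (6); add C.
Step 3: cheapest edge leaving the tree is A-C (4); add A.
Step 4: cheapest edge leaving the tree is A-E (3); add E.
Step 5: cheapest edge leaving the tree is A-F (5); add F.
The 3rd edge added is A-C.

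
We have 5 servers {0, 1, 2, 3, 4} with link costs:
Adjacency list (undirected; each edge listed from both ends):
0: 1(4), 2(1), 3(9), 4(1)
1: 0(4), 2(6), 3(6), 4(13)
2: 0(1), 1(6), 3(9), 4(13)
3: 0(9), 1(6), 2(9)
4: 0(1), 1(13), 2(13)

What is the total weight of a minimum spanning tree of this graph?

Prim, starting at 0.
Step 1: cheapest edge leaving the tree is 0—2 (1); add 2.
Step 2: cheapest edge leaving the tree is 0—4 (1); add 4.
Step 3: cheapest edge leaving the tree is 0—1 (4); add 1.
Step 4: cheapest edge leaving the tree is 1—3 (6); add 3.
MST edges: 0—2, 0—4, 0—1, 1—3; total weight 1+1+4+6 = 12.

12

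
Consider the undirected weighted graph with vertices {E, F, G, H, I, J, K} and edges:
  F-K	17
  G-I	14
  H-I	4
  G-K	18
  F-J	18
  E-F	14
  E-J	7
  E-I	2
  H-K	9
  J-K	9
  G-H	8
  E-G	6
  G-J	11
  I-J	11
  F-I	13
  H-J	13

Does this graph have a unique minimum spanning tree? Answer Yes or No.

Kruskal's algorithm — process edges by increasing weight (ties by edge label):
E-I (2): add — endpoints in different components.
H-I (4): add — endpoints in different components.
E-G (6): add — endpoints in different components.
E-J (7): add — endpoints in different components.
G-H (8): skip — G and H already connected.
H-K (9): add — endpoints in different components.
J-K (9): skip — J and K already connected.
G-J (11): skip — G and J already connected.
I-J (11): skip — I and J already connected.
F-I (13): add — endpoints in different components.
Non-tree edge J-K has weight 9, equal to the heaviest edge on its tree cycle — swapping gives another MST of the same weight. Not unique.

No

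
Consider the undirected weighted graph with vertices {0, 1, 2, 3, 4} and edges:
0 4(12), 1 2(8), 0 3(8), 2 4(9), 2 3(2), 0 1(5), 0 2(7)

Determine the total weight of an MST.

Prim's algorithm from 3:
Step 1: cheapest edge leaving the tree is 2 3 (2); add 2.
Step 2: cheapest edge leaving the tree is 0 2 (7); add 0.
Step 3: cheapest edge leaving the tree is 0 1 (5); add 1.
Step 4: cheapest edge leaving the tree is 2 4 (9); add 4.
MST edges: 2 3, 0 2, 0 1, 2 4; total weight 2+7+5+9 = 23.

23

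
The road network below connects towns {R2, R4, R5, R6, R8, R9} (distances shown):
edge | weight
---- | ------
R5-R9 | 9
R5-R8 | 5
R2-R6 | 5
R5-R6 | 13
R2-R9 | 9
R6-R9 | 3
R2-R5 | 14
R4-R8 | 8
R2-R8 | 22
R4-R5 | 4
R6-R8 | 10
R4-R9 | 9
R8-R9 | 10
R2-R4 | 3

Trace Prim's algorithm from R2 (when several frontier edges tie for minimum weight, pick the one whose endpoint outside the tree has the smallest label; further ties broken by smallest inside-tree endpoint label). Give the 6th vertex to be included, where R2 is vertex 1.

R8

Prim, starting at R2.
Step 1: cheapest edge leaving the tree is R2-R4 (3); add R4.
Step 2: cheapest edge leaving the tree is R4-R5 (4); add R5.
Step 3: cheapest edge leaving the tree is R2-R6 (5); add R6.
Step 4: cheapest edge leaving the tree is R6-R9 (3); add R9.
Step 5: cheapest edge leaving the tree is R5-R8 (5); add R8.
Vertex order: R2, R4, R5, R6, R9, R8. The 6th vertex is R8.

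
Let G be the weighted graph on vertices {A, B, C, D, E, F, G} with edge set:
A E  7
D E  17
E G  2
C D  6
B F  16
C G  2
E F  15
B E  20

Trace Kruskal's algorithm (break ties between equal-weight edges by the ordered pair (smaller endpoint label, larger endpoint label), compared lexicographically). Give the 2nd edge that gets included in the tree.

E-G

Kruskal's algorithm — process edges by increasing weight (ties by edge label):
C G (2): add. Components now {A} {B} {C,G} {D} {E} {F}
E G (2): add. Components now {A} {B} {C,E,G} {D} {F}
C D (6): add. Components now {A} {B} {C,D,E,G} {F}
A E (7): add. Components now {A,C,D,E,G} {B} {F}
E F (15): add. Components now {A,C,D,E,F,G} {B}
B F (16): add. Components now {A,B,C,D,E,F,G}
The 2nd edge added is E G.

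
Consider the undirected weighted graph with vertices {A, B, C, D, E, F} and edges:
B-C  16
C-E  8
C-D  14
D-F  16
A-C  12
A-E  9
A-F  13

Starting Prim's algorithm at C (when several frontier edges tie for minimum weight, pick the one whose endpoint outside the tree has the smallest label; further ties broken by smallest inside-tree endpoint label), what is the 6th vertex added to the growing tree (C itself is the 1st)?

B

Grow the tree from C using Prim:
Step 1: frontier [C-E 8, A-C 12, C-D 14, B-C 16] → take C-E (8); add E.
Step 2: frontier [A-C 12, C-D 14, B-C 16, A-E 9] → take A-E (9); add A.
Step 3: frontier [A-F 13, C-D 14, B-C 16] → take A-F (13); add F.
Step 4: frontier [C-D 14, B-C 16, D-F 16] → take C-D (14); add D.
Step 5: frontier [B-C 16] → take B-C (16); add B.
Vertex order: C, E, A, F, D, B. The 6th vertex is B.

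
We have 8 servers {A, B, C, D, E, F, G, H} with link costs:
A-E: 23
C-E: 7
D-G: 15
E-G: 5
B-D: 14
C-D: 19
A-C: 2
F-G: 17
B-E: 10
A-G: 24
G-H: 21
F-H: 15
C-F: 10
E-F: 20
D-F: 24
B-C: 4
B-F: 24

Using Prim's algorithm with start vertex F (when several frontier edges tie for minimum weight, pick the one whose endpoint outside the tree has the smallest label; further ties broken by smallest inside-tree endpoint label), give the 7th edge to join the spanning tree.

Grow the tree from F using Prim:
Step 1: cheapest edge leaving the tree is C-F (10); add C.
Step 2: cheapest edge leaving the tree is A-C (2); add A.
Step 3: cheapest edge leaving the tree is B-C (4); add B.
Step 4: cheapest edge leaving the tree is C-E (7); add E.
Step 5: cheapest edge leaving the tree is E-G (5); add G.
Step 6: cheapest edge leaving the tree is B-D (14); add D.
Step 7: cheapest edge leaving the tree is F-H (15); add H.
The 7th edge added is F-H.

F-H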